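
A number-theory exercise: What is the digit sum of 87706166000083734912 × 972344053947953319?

87706166000083734912 × 972344053947953319 = 85280569004753568300256009123746572928
Sum of its 38 digits: 162.

162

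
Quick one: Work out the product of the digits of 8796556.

8×7×9×6×5×5×6 = 453600

453600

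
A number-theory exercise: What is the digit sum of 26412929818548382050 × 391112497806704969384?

192

26412929818548382050 × 391112497806704969384 = 10330426955725656359499292066967985157200
Sum of its 41 digits: 192.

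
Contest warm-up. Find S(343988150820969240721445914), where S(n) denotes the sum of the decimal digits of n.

118

3+4+3+9+8+8+1+5+0+8+2+0+9+6+9+2+4+0+7+2+1+4+4+5+9+1+4 = 118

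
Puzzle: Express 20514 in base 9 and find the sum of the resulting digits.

20514 in base 9 is 31123.
Digit sum: 3+1+1+2+3 = 10.

10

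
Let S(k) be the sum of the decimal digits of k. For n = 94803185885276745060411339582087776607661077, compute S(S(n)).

First digit sum: 207.
2+0+7 = 9.

9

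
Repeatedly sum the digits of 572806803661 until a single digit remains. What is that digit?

7

5+7+2+8+0+6+8+0+3+6+6+1 = 52
5+2 = 7
(Equivalently, 572806803661 mod 9 = 7.)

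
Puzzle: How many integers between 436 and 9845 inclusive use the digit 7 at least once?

The integers in [436, 9845] that use the digit 7 at least once: 437, 447, 457, 467, 470, 471, …, 9827, 9837.
3326 qualify.

3326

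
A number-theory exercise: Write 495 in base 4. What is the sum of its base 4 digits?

12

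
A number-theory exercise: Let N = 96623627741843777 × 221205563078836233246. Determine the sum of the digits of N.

138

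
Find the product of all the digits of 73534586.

7×3×5×3×4×5×8×6 = 302400

302400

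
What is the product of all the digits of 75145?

7×5×1×4×5 = 700

700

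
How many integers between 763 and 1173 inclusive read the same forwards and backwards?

26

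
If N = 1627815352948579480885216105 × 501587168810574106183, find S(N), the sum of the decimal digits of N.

214

1627815352948579480885216105 × 501587168810574106183 = 816491294231863406187385165453008817929171677215
Sum of its 48 digits: 214.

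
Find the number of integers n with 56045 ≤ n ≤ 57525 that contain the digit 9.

The integers in [56045, 57525] that contain the digit 9: 56049, 56059, 56069, 56079, 56089, 56090, …, 57509, 57519.
364 qualify.

364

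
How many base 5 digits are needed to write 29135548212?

15

29135548212 in base 5 is 434132200020322, which has 15 digits.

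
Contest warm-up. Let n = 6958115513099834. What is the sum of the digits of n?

6+9+5+8+1+1+5+5+1+3+0+9+9+8+3+4 = 77

77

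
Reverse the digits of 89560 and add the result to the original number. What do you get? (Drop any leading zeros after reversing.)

Reverse of 89560 is 6598.
89560 + 6598 = 96158

96158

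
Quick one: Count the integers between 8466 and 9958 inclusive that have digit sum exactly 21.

The integers in [8466, 9958] that have digit sum exactly 21: 8472, 8481, 8490, 8508, 8517, 8526, …, 9921, 9930.
111 qualify.

111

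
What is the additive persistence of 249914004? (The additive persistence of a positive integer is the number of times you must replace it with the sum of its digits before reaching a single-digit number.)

249914004 → 33 → 6 (2 steps)

2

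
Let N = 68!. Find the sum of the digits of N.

342

68! = 2480035542436830599600990418569171581047399201355367672371710738018221445712183296000000000000000
Sum of its 97 digits: 342.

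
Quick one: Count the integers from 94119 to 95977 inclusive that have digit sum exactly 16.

10

The integers in [94119, 95977] that have digit sum exactly 16: 94120, 94201, 94210, 94300, 95002, 95011, 95020, 95101, 95110, 95200.
10 qualify.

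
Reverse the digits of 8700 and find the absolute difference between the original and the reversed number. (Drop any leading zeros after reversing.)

Reverse of 8700 is 78.
|8700 − 78| = 8622

8622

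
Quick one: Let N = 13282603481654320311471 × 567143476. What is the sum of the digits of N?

129

13282603481654320311471 × 567143476 = 7533141908915133451865065613196
Sum of its 31 digits: 129.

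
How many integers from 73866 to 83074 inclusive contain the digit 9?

3288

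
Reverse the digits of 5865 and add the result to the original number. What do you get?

Reverse of 5865 is 5685.
5865 + 5685 = 11550

11550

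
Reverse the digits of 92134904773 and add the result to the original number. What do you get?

Reverse of 92134904773 is 37740943129.
92134904773 + 37740943129 = 129875847902

129875847902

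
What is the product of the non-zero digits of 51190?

5×1×1×9 = 45

45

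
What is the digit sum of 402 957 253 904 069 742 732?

90

4+0+2+9+5+7+2+5+3+9+0+4+0+6+9+7+4+2+7+3+2 = 90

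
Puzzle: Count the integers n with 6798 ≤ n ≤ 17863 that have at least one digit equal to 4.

3725

The integers in [6798, 17863] that have at least one digit equal to 4: 6804, 6814, 6824, 6834, 6840, 6841, …, 17849, 17854.
3725 qualify.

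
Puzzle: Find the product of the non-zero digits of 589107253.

75600

5×8×9×1×7×2×5×3 = 75600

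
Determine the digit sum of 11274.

15

1+1+2+7+4 = 15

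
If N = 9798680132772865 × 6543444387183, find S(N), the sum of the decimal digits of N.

141

9798680132772865 × 6543444387183 = 64117118516594176694456189295
Sum of its 29 digits: 141.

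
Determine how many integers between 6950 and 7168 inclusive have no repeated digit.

118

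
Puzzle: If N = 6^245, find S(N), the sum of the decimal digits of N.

855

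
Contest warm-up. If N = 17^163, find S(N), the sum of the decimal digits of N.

899

17^163 = 365741451952531252906295318804284300760570085125486622356629354989853625068162324810182390595876307132845646145452075958329439092790843922410571685290620586629352896265037879243272487846808876444331313
Sum of its 201 digits: 899.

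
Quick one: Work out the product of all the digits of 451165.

600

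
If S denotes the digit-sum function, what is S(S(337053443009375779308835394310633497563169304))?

First digit sum: 195.
1+9+5 = 15.

15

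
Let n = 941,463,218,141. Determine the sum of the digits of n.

44

9+4+1+4+6+3+2+1+8+1+4+1 = 44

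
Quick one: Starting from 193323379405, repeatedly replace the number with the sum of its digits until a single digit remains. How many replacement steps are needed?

3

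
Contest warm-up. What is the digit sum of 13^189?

973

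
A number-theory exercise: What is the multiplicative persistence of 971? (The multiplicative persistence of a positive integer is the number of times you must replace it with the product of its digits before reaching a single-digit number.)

3

971 → 63 → 18 → 8 (3 steps)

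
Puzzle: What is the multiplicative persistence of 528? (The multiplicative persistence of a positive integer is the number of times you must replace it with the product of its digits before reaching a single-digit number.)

2

528 → 80 → 0 (2 steps)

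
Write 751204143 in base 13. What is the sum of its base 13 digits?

63

751204143 in base 13 is BC8298C1.
Digit sum: 11+12+8+2+9+8+12+1 = 63.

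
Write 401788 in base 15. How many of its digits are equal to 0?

401788 in base 15 is 7E0AD.
The digit 0 appears 1 time.

1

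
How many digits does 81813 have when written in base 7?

6

81813 in base 7 is 460344, which has 6 digits.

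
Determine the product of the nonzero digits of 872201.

224

8×7×2×2×1 = 224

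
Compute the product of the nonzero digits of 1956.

270

1×9×5×6 = 270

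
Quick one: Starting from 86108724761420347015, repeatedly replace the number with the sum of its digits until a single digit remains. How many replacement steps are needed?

86108724761420347015 → 76 → 13 → 4 (3 steps)

3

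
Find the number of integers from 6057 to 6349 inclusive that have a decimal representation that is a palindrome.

The integers in [6057, 6349] that have a decimal representation that is a palindrome: 6116, 6226, 6336.
3 qualify.

3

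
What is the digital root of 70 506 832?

7+0+5+0+6+8+3+2 = 31
3+1 = 4

4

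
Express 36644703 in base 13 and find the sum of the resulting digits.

39

36644703 in base 13 is 7790574.
Digit sum: 7+7+9+0+5+7+4 = 39.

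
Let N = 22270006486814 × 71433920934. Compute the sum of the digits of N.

135

22270006486814 × 71433920934 = 1590833882578738389564276
Sum of its 25 digits: 135.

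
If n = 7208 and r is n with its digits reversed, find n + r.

15235

Reverse of 7208 is 8027.
7208 + 8027 = 15235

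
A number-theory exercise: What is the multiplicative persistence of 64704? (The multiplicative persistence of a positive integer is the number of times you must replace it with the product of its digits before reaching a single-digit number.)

64704 → 0 (1 step)

1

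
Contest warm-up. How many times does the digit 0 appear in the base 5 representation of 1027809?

1027809 in base 5 is 230342214.
The digit 0 appears 1 time.

1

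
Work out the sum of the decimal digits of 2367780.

33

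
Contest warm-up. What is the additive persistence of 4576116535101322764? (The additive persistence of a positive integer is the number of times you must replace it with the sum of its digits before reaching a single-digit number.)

3

4576116535101322764 → 69 → 15 → 6 (3 steps)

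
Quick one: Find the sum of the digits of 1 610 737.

25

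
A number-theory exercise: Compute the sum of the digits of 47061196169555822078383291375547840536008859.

205

4+7+0+6+1+1+9+6+1+6+9+5+5+5+8+2+2+0+7+8+3+8+3+2+9+1+3+7+5+5+4+7+8+4+0+5+3+6+0+0+8+8+5+9 = 205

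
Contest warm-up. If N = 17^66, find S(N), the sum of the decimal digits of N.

334

17^66 = 1620424537653706124163623118049428940979124903532013480548031299441192142935188769
Sum of its 82 digits: 334.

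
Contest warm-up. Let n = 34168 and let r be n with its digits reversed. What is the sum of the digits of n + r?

8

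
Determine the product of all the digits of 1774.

196

1×7×7×4 = 196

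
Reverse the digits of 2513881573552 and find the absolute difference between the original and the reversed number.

39870309600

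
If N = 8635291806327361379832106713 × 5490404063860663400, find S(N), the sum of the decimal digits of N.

168

8635291806327361379832106713 × 5490404063860663400 = 47411241226082433633925333313099767311773404200
Sum of its 47 digits: 168.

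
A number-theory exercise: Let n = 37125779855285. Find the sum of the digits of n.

3+7+1+2+5+7+7+9+8+5+5+2+8+5 = 74

74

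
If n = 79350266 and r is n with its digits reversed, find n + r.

Reverse of 79350266 is 66205397.
79350266 + 66205397 = 145555663

145555663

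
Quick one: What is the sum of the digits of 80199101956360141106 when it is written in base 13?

80199101956360141106 in base 13 is 936A885A092A2B8171.
Digit sum: 9+3+6+10+8+8+5+10+0+9+2+10+2+11+8+1+7+1 = 110.

110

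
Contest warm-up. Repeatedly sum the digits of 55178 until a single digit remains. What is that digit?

5+5+1+7+8 = 26
2+6 = 8

8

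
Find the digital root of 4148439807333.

3

4+1+4+8+4+3+9+8+0+7+3+3+3 = 57
5+7 = 12
1+2 = 3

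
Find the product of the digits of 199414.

1296

1×9×9×4×1×4 = 1296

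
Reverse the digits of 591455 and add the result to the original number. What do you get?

Reverse of 591455 is 554195.
591455 + 554195 = 1145650

1145650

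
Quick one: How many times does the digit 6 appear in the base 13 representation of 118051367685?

118051367685 in base 13 is B194586AB4.
The digit 6 appears 1 time.

1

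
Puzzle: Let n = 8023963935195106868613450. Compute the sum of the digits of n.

111

8+0+2+3+9+6+3+9+3+5+1+9+5+1+0+6+8+6+8+6+1+3+4+5+0 = 111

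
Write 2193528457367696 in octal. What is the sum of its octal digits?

43

2193528457367696 in base 8 is 76260024440310220.
Digit sum: 7+6+2+6+0+0+2+4+4+4+0+3+1+0+2+2+0 = 43.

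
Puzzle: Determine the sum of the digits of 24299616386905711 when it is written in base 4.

46

24299616386905711 in base 4 is 1112111011331102322313121233.
Digit sum: 1+1+1+2+1+1+1+0+1+1+3+3+1+1+0+2+3+2+2+3+1+3+1+2+1+2+3+3 = 46.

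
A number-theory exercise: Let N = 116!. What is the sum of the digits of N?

729

116! = 33931086844518982011982560935885732032396635556994207701963662088123265314176330336254535971207181169698868584991941607780111073928236261199604691797570505851011072000000000000000000000000000
Sum of its 191 digits: 729.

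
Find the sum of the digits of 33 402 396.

30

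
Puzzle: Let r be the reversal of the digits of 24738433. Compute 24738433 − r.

-8745309

Reverse of 24738433 is 33483742.
24738433 − 33483742 = -8745309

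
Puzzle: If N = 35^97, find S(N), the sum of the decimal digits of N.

35^97 = 595114184792696278113612831520130323736219579898799284528904453429072122641164719903060827686147073814165275700005519610158444265834987163543701171875
Sum of its 150 digits: 647.

647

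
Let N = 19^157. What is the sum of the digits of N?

901

19^157 = 581186274899706972831421391417641072300700843706617376040224916350662006010995942378926073253583568161964251127580417823679739851997917309209993609088481759108685890042812061131177154939404645838384739
Sum of its 201 digits: 901.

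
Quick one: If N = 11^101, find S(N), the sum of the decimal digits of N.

419

11^101 = 1515867357380449720253017088929860045389076432004231307646112530737048373050753844463412754472043790906011
Sum of its 106 digits: 419.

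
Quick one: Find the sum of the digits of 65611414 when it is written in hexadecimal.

49

65611414 in base 16 is 3E92696.
Digit sum: 3+14+9+2+6+9+6 = 49.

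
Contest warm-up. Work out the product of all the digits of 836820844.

8×3×6×8×2×0×8×4×4 = 0

0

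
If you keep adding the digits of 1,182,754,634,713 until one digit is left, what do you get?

1+1+8+2+7+5+4+6+3+4+7+1+3 = 52
5+2 = 7

7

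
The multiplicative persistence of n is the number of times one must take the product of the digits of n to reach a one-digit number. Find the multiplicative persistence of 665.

665 → 180 → 0 (2 steps)

2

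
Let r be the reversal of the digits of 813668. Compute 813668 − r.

Reverse of 813668 is 866318.
813668 − 866318 = -52650

-52650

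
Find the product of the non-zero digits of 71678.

7×1×6×7×8 = 2352

2352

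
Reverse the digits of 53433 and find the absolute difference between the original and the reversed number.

19998

Reverse of 53433 is 33435.
|53433 − 33435| = 19998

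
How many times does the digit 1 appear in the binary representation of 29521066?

12

29521066 in base 2 is 1110000100111010010101010.
The digit 1 appears 12 times.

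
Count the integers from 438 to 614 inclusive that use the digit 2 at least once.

27

The integers in [438, 614] that use the digit 2 at least once: 442, 452, 462, 472, 482, 492, …, 602, 612.
27 qualify.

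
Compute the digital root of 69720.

6

6+9+7+2+0 = 24
2+4 = 6
(Equivalently, 69720 mod 9 = 6.)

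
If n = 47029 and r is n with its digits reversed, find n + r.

139103

Reverse of 47029 is 92074.
47029 + 92074 = 139103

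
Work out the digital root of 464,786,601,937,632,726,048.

4+6+4+7+8+6+6+0+1+9+3+7+6+3+2+7+2+6+0+4+8 = 99
9+9 = 18
1+8 = 9

9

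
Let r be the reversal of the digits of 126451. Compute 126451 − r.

Reverse of 126451 is 154621.
126451 − 154621 = -28170

-28170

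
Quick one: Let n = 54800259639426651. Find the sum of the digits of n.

5+4+8+0+0+2+5+9+6+3+9+4+2+6+6+5+1 = 75

75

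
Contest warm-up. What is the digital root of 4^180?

The digital root of n equals n mod 9 (or 9 when 9 | n), so we need 4^180 mod 9.
4^180 ≡ 1 (mod 9), so the digital root is 1.

1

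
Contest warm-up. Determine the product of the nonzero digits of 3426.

144

3×4×2×6 = 144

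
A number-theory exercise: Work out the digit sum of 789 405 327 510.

51

7+8+9+4+0+5+3+2+7+5+1+0 = 51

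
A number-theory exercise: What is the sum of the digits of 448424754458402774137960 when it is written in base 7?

448424754458402774137960 in base 7 is 6552436132014313554403101220.
Digit sum: 6+5+5+2+4+3+6+1+3+2+0+1+4+3+1+3+5+5+4+4+0+3+1+0+1+2+2+0 = 76.

76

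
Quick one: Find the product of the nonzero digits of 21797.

2×1×7×9×7 = 882

882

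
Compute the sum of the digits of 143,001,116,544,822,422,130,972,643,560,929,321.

1+4+3+0+0+1+1+1+6+5+4+4+8+2+2+4+2+2+1+3+0+9+7+2+6+4+3+5+6+0+9+2+9+3+2+1 = 122

122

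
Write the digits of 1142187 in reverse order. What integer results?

7812411

Reversing 1142187 gives 7812411.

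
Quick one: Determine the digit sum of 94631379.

9+4+6+3+1+3+7+9 = 42

42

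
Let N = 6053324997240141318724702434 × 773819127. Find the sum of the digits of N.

171

6053324997240141318724702434 × 773819127 = 4684178664811643564612177990812655118
Sum of its 37 digits: 171.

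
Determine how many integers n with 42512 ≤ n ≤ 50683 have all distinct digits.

The integers in [42512, 50683] that have all distinct digits: 42513, 42516, 42517, 42518, 42519, 42530, …, 50682, 50683.
2420 qualify.

2420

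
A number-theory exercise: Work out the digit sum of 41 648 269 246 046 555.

77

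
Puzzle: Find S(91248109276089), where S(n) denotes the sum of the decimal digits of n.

66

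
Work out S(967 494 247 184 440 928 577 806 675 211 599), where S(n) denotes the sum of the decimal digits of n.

170

9+6+7+4+9+4+2+4+7+1+8+4+4+4+0+9+2+8+5+7+7+8+0+6+6+7+5+2+1+1+5+9+9 = 170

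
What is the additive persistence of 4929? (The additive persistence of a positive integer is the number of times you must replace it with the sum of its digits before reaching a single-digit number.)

2

4929 → 24 → 6 (2 steps)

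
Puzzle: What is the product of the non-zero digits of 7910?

63

7×9×1 = 63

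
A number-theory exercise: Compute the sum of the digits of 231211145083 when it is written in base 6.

231211145083 in base 6 is 254114505131551.
Digit sum: 2+5+4+1+1+4+5+0+5+1+3+1+5+5+1 = 43.

43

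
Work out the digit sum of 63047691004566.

6+3+0+4+7+6+9+1+0+0+4+5+6+6 = 57

57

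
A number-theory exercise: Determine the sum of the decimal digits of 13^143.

691

13^143 = 1967430410041650091443525587580757638331874886165662214359300472304428646336318566736072149273342180249514229846518030518302781610015960747337675706985774587397
Sum of its 160 digits: 691.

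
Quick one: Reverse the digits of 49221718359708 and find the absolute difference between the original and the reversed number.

31573663352586

Reverse of 49221718359708 is 80795381712294.
|49221718359708 − 80795381712294| = 31573663352586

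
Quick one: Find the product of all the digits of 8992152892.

8×9×9×2×1×5×2×8×9×2 = 1866240

1866240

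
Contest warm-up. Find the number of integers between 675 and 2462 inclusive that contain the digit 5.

The integers in [675, 2462] that contain the digit 5: 675, 685, 695, 705, 715, 725, …, 2458, 2459.
422 qualify.

422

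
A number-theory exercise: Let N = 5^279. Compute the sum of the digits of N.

908

5^279 = 1029511517893605783627790434694337793721675916246924565437281545420717215915015585180700719770465877838200008147495944928764712684968942009646058532840976092181950463100292836315929889678955078125
Sum of its 196 digits: 908.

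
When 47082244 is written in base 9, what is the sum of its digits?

28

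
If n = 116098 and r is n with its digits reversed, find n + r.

Reverse of 116098 is 890611.
116098 + 890611 = 1006709

1006709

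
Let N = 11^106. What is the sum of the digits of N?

11^106 = 244131953773478807896468655189242890169956148450713456327714069187732377528196957404677087520477124569203977561
Sum of its 111 digits: 538.

538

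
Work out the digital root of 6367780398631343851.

1

6+3+6+7+7+8+0+3+9+8+6+3+1+3+4+3+8+5+1 = 91
9+1 = 10
1+0 = 1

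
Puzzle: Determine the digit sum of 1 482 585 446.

47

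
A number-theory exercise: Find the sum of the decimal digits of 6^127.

450

6^127 = 668665319091271746677508897950407302115067081290302037659288603775909287209809541423693537042497536
Sum of its 99 digits: 450.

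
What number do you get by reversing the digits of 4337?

7334

Reversing 4337 gives 7334.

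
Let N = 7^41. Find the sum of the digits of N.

7^41 = 44567640326363195900190045974568007
Sum of its 35 digits: 148.

148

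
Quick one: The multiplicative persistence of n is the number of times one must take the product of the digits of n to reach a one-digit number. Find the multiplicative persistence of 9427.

2

9427 → 504 → 0 (2 steps)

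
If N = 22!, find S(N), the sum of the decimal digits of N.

72

22! = 1124000727777607680000
Sum of its 22 digits: 72.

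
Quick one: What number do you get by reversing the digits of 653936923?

Reversing 653936923 gives 329639356.

329639356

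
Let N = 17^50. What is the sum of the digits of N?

17^50 = 33300140732146818380750772381422989832214186835186851059977249
Sum of its 62 digits: 271.

271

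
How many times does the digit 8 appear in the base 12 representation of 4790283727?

4790283727 in base 12 is B1830AB27.
The digit 8 appears 1 time.

1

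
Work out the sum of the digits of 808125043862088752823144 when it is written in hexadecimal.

144

808125043862088752823144 in base 16 is AB208BE18295C00BFB68.
Digit sum: 10+11+2+0+8+11+14+1+8+2+9+5+12+0+0+11+15+11+6+8 = 144.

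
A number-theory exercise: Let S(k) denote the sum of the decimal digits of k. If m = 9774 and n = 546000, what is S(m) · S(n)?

405

S(9774) = 9+7+7+4 = 27.
S(546000) = 5+4+6+0+0+0 = 15.
27 · 15 = 405.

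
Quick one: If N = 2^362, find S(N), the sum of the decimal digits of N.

499

2^362 = 9394170331095332911557922387157348109502730195633279482829163886128836100458433773854795993539074812127739904
Sum of its 109 digits: 499.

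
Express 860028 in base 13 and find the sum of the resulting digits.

24

860028 in base 13 is 2415C0.
Digit sum: 2+4+1+5+12+0 = 24.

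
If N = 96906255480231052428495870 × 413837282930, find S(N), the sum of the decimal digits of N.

147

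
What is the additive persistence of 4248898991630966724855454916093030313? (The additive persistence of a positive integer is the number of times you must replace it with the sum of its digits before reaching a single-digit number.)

3

4248898991630966724855454916093030313 → 174 → 12 → 3 (3 steps)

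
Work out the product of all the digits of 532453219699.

5×3×2×4×5×3×2×1×9×6×9×9 = 15746400

15746400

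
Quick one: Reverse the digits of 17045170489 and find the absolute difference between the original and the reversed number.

Reverse of 17045170489 is 98407154071.
|17045170489 − 98407154071| = 81361983582

81361983582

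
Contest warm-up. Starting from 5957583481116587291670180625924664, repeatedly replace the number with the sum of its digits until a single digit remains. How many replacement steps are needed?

2

5957583481116587291670180625924664 → 161 → 8 (2 steps)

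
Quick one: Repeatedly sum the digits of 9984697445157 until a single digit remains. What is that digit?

9+9+8+4+6+9+7+4+4+5+1+5+7 = 78
7+8 = 15
1+5 = 6
(Equivalently, 9984697445157 mod 9 = 6.)

6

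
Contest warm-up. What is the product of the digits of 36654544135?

2592000

3×6×6×5×4×5×4×4×1×3×5 = 2592000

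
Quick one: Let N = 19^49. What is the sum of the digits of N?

307

19^49 = 455959686821366022454949378982905905942144382221632529971562579
Sum of its 63 digits: 307.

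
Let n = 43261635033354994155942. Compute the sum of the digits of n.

96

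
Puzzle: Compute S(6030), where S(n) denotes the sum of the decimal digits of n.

9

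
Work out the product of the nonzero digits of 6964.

1296

6×9×6×4 = 1296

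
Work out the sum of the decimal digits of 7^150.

7^150 = 5817092933824343165432524003391691164919859649719340532627567207607656859034356995566589707894210757866827613621721127496191249
Sum of its 127 digits: 595.

595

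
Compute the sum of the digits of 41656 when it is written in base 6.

16

41656 in base 6 is 520504.
Digit sum: 5+2+0+5+0+4 = 16.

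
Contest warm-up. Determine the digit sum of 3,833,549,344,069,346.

3+8+3+3+5+4+9+3+4+4+0+6+9+3+4+6 = 74

74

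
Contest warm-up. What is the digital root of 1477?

1

1+4+7+7 = 19
1+9 = 10
1+0 = 1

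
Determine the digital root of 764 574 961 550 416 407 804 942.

9

7+6+4+5+7+4+9+6+1+5+5+0+4+1+6+4+0+7+8+0+4+9+4+2 = 108
1+0+8 = 9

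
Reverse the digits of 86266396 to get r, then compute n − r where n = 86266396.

Reverse of 86266396 is 69366268.
86266396 − 69366268 = 16900128

16900128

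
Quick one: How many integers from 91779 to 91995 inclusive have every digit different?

The integers in [91779, 91995] that have every digit different: 91780, 91782, 91783, 91784, 91785, 91786, …, 91875, 91876.
48 qualify.

48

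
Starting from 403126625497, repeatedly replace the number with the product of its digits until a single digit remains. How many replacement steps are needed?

1

403126625497 → 0 (1 step)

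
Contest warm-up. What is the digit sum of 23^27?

179

23^27 = 5843211045545439551605946764725979847
Sum of its 37 digits: 179.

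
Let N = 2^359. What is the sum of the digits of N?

2^359 = 1174271291386916613944740298394668513687841274454159935353645485766104512557304221731849499192384351515967488
Sum of its 109 digits: 509.

509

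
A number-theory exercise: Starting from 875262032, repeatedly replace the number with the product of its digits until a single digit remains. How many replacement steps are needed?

1

875262032 → 0 (1 step)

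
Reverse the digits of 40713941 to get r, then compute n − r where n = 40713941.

25782237

Reverse of 40713941 is 14931704.
40713941 − 14931704 = 25782237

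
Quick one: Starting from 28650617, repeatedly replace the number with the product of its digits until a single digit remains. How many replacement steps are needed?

1

28650617 → 0 (1 step)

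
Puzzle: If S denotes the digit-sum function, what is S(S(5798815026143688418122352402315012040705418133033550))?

First digit sum: 179.
1+7+9 = 17.

17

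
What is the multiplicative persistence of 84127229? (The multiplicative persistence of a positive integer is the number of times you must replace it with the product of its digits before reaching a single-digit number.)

5

84127229 → 16128 → 96 → 54 → 20 → 0 (5 steps)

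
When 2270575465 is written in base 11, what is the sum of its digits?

55

2270575465 in base 11 is A65753A54.
Digit sum: 10+6+5+7+5+3+10+5+4 = 55.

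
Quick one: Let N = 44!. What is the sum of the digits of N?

216

44! = 2658271574788448768043625811014615890319638528000000000
Sum of its 55 digits: 216.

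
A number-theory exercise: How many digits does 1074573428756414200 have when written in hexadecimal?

1074573428756414200 in base 16 is EE9A6D712197EF8, which has 15 digits.

15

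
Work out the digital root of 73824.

6

7+3+8+2+4 = 24
2+4 = 6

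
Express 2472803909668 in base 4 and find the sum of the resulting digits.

31

2472803909668 in base 4 is 203332332212110000210.
Digit sum: 2+0+3+3+3+2+3+3+2+2+1+2+1+1+0+0+0+0+2+1+0 = 31.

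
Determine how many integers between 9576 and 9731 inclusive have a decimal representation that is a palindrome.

1

The integers in [9576, 9731] that have a decimal representation that is a palindrome: 9669.
1 qualifies.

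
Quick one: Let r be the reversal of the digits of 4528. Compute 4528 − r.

-3726

Reverse of 4528 is 8254.
4528 − 8254 = -3726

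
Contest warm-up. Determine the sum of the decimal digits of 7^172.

628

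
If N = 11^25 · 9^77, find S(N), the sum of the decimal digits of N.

423

11^25 · 9^77 = 3247060314614233516817451755979463429561632353772282906070540145198958693352131999121011677552920419
Sum of its 100 digits: 423.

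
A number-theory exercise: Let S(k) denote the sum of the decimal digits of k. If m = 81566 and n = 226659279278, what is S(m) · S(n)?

S(81566) = 8+1+5+6+6 = 26.
S(226659279278) = 2+2+6+6+5+9+2+7+9+2+7+8 = 65.
26 · 65 = 1690.

1690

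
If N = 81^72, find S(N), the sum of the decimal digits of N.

720

81^72 = 257585468675898878692697829828877177271726674504483915376269783622959081398497813668497925744699677646719926465210614240928932342001644161
Sum of its 138 digits: 720.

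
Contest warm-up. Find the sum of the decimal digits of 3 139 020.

18

3+1+3+9+0+2+0 = 18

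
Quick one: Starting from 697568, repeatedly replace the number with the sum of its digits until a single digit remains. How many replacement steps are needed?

2

697568 → 41 → 5 (2 steps)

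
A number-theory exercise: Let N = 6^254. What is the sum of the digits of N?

6^254 = 447113308955432264223937886488258446249358707787116233885299825368452157295774578101320480810974086624851983243690649584335290310172523469798611238045646419489693956655688375164183685055704566071296
Sum of its 198 digits: 936.

936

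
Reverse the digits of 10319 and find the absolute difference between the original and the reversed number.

80982

Reverse of 10319 is 91301.
|10319 − 91301| = 80982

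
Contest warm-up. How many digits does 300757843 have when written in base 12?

300757843 in base 12 is 84881817, which has 8 digits.

8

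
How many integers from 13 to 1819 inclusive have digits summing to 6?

The integers in [13, 1819] that have digits summing to 6: 15, 24, 33, 42, 51, 60, …, 1410, 1500.
48 qualify.

48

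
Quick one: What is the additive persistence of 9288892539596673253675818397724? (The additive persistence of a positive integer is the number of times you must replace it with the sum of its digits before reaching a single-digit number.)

9288892539596673253675818397724 → 176 → 14 → 5 (3 steps)

3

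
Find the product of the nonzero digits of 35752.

1050

3×5×7×5×2 = 1050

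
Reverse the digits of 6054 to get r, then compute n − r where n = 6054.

Reverse of 6054 is 4506.
6054 − 4506 = 1548

1548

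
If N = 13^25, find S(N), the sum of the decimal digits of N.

121

13^25 = 7056410014866816666030739693
Sum of its 28 digits: 121.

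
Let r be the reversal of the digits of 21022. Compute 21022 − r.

Reverse of 21022 is 22012.
21022 − 22012 = -990

-990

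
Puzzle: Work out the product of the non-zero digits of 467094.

6048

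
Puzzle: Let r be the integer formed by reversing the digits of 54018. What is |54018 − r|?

Reverse of 54018 is 81045.
|54018 − 81045| = 27027

27027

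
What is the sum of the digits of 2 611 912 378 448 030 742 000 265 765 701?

111

2+6+1+1+9+1+2+3+7+8+4+4+8+0+3+0+7+4+2+0+0+0+2+6+5+7+6+5+7+0+1 = 111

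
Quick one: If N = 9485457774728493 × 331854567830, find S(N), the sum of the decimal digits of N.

96

9485457774728493 × 331854567830 = 3147792490502237540102180190
Sum of its 28 digits: 96.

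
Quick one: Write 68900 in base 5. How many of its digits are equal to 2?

1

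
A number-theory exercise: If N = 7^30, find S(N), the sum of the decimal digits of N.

7^30 = 22539340290692258087863249
Sum of its 26 digits: 118.

118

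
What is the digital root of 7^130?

The digital root of n equals n mod 9 (or 9 when 9 | n), so we need 7^130 mod 9.
7^130 ≡ 7 (mod 9), so the digital root is 7.

7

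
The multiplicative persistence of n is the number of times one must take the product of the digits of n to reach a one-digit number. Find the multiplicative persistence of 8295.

2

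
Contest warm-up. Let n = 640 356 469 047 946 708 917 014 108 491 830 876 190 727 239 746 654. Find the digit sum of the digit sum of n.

12

First digit sum: 237.
2+3+7 = 12.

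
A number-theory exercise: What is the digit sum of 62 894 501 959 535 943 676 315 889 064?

150

6+2+8+9+4+5+0+1+9+5+9+5+3+5+9+4+3+6+7+6+3+1+5+8+8+9+0+6+4 = 150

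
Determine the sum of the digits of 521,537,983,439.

59

5+2+1+5+3+7+9+8+3+4+3+9 = 59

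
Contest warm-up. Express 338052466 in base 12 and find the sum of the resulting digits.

48

338052466 in base 12 is 9526826A.
Digit sum: 9+5+2+6+8+2+6+10 = 48.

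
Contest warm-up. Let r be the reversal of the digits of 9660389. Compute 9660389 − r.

-170280

Reverse of 9660389 is 9830669.
9660389 − 9830669 = -170280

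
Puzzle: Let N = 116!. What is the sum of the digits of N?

116! = 33931086844518982011982560935885732032396635556994207701963662088123265314176330336254535971207181169698868584991941607780111073928236261199604691797570505851011072000000000000000000000000000
Sum of its 191 digits: 729.

729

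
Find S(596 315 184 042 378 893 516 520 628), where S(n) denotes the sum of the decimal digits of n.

5+9+6+3+1+5+1+8+4+0+4+2+3+7+8+8+9+3+5+1+6+5+2+0+6+2+8 = 121

121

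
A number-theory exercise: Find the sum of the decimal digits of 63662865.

6+3+6+6+2+8+6+5 = 42

42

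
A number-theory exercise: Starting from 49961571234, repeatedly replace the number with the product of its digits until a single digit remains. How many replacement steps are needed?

49961571234 → 1632960 → 0 (2 steps)

2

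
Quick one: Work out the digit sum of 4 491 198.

36

4+4+9+1+1+9+8 = 36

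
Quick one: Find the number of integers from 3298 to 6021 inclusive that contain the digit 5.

1487

The integers in [3298, 6021] that contain the digit 5: 3305, 3315, 3325, 3335, 3345, 3350, …, 6005, 6015.
1487 qualify.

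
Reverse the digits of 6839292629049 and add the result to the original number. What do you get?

Reverse of 6839292629049 is 9409262929386.
6839292629049 + 9409262929386 = 16248555558435

16248555558435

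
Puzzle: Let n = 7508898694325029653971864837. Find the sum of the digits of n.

7+5+0+8+8+9+8+6+9+4+3+2+5+0+2+9+6+5+3+9+7+1+8+6+4+8+3+7 = 152

152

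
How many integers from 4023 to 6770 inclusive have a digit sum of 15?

The integers in [4023, 6770] that have a digit sum of 15: 4029, 4038, 4047, 4056, 4065, 4074, …, 6711, 6720.
184 qualify.

184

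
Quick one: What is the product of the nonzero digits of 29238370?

18144

2×9×2×3×8×3×7 = 18144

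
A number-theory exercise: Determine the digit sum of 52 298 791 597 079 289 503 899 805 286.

5+2+2+9+8+7+9+1+5+9+7+0+7+9+2+8+9+5+0+3+8+9+9+8+0+5+2+8+6 = 162

162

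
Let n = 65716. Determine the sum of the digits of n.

6+5+7+1+6 = 25

25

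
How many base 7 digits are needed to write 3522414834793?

3522414834793 in base 7 is 512325503041141, which has 15 digits.

15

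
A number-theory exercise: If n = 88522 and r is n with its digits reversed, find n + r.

111110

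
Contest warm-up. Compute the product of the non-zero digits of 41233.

72

4×1×2×3×3 = 72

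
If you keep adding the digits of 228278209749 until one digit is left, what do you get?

2+2+8+2+7+8+2+0+9+7+4+9 = 60
6+0 = 6

6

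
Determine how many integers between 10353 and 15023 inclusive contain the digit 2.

1937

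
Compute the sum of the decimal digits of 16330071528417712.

1+6+3+3+0+0+7+1+5+2+8+4+1+7+7+1+2 = 58

58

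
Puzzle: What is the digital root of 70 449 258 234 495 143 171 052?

7+0+4+4+9+2+5+8+2+3+4+4+9+5+1+4+3+1+7+1+0+5+2 = 90
9+0 = 9

9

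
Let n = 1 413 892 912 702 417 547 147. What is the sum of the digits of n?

1+4+1+3+8+9+2+9+1+2+7+0+2+4+1+7+5+4+7+1+4+7 = 89

89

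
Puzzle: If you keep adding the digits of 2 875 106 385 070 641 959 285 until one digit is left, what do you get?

2+8+7+5+1+0+6+3+8+5+0+7+0+6+4+1+9+5+9+2+8+5 = 101
1+0+1 = 2
(Equivalently, 2 875 106 385 070 641 959 285 mod 9 = 2.)

2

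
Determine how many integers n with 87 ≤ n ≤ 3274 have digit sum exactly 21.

112

The integers in [87, 3274] that have digit sum exactly 21: 399, 489, 498, 579, 588, 597, …, 3189, 3198.
112 qualify.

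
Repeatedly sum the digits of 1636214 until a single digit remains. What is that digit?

5

1+6+3+6+2+1+4 = 23
2+3 = 5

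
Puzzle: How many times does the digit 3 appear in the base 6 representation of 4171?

4171 in base 6 is 31151.
The digit 3 appears 1 time.

1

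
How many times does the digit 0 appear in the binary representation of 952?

952 in base 2 is 1110111000.
The digit 0 appears 4 times.

4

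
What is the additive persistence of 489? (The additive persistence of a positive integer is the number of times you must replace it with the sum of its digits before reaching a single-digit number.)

489 → 21 → 3 (2 steps)

2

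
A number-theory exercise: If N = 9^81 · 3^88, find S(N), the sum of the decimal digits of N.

531

9^81 · 3^88 = 190683748116796615589766511371277507701260426349148337437043654910886245033973163156381027646240890976422037778530726249
Sum of its 120 digits: 531.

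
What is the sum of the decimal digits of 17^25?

152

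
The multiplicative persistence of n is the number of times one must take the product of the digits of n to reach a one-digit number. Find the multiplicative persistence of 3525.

3525 → 150 → 0 (2 steps)

2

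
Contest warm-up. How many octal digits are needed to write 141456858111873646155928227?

29

141456858111873646155928227 in base 8 is 72402517223261437111200411243, which has 29 digits.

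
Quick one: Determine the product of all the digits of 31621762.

3024

3×1×6×2×1×7×6×2 = 3024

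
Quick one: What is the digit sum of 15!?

15! = 1307674368000
Sum of its 13 digits: 45.

45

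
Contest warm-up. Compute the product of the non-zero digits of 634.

6×3×4 = 72

72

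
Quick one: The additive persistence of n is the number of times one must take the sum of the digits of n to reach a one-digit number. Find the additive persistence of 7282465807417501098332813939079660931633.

3

7282465807417501098332813939079660931633 → 178 → 16 → 7 (3 steps)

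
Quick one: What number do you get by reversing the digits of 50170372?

27307105

Reversing 50170372 gives 27307105.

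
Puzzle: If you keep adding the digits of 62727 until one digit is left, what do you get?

6+2+7+2+7 = 24
2+4 = 6

6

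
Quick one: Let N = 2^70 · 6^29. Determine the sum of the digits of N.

2^70 · 6^29 = 43499669530241911915140066974192431219605504
Sum of its 44 digits: 180.

180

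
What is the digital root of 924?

6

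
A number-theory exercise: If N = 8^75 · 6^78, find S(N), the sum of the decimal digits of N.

567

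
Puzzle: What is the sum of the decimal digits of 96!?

96! = 991677934870949689209571401541893801158183648651267795444376054838492222809091499987689476037000748982075094738965754305639874560000000000000000000000
Sum of its 150 digits: 648.

648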